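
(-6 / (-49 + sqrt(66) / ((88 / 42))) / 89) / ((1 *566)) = 18 *sqrt(66) / 755484065 + 264 / 107926295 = 0.00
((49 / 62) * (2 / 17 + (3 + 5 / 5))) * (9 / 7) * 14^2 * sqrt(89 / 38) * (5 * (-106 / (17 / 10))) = -1145277000 * sqrt(3382) / 170221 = -391276.89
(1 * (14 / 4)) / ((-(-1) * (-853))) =-7 / 1706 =-0.00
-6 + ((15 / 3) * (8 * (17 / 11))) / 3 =14.61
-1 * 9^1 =-9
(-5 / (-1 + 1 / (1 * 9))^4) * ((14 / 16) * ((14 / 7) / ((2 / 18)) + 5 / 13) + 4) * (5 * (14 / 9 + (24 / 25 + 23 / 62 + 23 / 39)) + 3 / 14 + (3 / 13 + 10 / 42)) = -873066154419 / 300425216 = -2906.10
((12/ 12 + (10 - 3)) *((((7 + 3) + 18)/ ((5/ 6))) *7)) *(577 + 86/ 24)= 5462128/ 5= 1092425.60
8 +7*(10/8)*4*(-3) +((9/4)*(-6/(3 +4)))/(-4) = -5405/56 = -96.52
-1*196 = -196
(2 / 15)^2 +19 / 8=4307 / 1800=2.39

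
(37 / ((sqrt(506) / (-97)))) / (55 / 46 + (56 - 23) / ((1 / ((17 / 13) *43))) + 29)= -46657 *sqrt(506) / 12404865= -0.08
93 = 93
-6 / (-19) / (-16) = -3 / 152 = -0.02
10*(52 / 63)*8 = 4160 / 63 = 66.03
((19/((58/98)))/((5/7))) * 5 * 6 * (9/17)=351918/493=713.83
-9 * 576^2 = -2985984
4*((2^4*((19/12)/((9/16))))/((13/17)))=82688/351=235.58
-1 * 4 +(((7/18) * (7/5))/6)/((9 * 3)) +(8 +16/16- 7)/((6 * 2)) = -55841/14580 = -3.83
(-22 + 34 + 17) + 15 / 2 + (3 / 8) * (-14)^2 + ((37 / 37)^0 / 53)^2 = 308991 / 2809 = 110.00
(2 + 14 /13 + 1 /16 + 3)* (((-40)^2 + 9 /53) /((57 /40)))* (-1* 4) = -27576.48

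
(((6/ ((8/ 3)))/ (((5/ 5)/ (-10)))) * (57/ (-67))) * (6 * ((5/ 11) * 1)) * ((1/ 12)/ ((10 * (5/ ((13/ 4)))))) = 6669/ 23584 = 0.28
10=10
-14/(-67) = 14/67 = 0.21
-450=-450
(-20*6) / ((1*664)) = -15 / 83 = -0.18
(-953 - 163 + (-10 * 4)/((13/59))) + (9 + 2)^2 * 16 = 8300/13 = 638.46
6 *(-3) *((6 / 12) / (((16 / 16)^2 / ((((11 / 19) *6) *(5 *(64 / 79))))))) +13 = -170567 / 1501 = -113.64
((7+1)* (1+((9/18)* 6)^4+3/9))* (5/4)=2470/3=823.33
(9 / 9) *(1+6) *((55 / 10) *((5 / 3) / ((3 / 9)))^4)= 48125 / 2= 24062.50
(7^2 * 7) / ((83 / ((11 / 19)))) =3773 / 1577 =2.39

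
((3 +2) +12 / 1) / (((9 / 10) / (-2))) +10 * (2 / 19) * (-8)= -46.20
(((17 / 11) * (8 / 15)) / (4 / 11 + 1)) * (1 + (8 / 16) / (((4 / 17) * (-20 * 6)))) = 16031 / 27000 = 0.59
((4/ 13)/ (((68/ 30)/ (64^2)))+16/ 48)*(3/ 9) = 368861/ 1989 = 185.45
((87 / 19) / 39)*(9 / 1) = 261 / 247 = 1.06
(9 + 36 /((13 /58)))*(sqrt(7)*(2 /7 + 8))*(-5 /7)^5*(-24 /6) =32625000*sqrt(7) /31213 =2765.44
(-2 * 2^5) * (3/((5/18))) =-3456/5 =-691.20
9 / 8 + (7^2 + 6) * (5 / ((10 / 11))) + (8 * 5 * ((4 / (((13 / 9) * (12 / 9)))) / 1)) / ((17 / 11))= 631849 / 1768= 357.38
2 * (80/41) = 160/41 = 3.90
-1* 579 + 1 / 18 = -10421 / 18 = -578.94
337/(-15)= -337/15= -22.47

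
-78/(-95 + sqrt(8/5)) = 52 * sqrt(10)/15039 + 12350/15039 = 0.83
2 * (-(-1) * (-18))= -36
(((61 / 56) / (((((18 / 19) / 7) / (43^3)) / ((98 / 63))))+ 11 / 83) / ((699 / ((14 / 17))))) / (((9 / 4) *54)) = 374768458967 / 38826252774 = 9.65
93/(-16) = -93/16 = -5.81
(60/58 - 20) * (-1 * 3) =1650/29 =56.90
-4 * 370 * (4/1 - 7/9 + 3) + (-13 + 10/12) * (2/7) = -9212.37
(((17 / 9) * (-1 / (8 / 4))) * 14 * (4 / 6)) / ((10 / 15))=-13.22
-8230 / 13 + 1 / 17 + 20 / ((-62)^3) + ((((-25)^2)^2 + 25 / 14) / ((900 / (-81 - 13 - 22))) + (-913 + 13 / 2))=-51886.97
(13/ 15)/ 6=13/ 90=0.14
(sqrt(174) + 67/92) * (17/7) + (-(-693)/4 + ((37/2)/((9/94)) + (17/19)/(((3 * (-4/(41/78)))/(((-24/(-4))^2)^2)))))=17 * sqrt(174)/7 + 113615353/357903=349.48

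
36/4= 9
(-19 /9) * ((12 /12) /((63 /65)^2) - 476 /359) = 7076911 /12823839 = 0.55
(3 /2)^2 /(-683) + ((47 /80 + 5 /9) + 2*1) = 1544009 /491760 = 3.14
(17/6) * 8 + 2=74/3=24.67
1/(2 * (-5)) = -1/10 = -0.10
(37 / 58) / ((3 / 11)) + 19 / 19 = 581 / 174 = 3.34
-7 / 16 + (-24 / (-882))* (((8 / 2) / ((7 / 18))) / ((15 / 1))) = -11493 / 27440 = -0.42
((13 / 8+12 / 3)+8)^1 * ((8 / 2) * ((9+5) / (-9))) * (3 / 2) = -763 / 6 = -127.17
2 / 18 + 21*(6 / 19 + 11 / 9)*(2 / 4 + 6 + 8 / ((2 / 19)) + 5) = 966563 / 342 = 2826.21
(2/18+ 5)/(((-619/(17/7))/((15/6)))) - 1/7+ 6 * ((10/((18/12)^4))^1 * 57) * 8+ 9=211100567/38997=5413.25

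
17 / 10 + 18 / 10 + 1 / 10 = 18 / 5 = 3.60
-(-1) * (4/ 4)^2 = 1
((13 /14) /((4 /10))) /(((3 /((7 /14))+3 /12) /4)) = 52 /35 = 1.49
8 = 8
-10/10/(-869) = 1/869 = 0.00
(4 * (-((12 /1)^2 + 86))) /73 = -920 /73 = -12.60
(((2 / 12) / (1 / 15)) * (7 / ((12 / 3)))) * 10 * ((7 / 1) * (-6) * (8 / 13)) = -14700 / 13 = -1130.77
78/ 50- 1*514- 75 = -14686/ 25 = -587.44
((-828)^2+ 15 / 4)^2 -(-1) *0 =7520489007201 / 16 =470030562950.06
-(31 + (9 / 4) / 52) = -6457 / 208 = -31.04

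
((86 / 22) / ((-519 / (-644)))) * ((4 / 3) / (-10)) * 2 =-110768 / 85635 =-1.29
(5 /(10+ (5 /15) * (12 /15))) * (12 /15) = 30 /77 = 0.39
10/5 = 2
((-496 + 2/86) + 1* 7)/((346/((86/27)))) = -4.50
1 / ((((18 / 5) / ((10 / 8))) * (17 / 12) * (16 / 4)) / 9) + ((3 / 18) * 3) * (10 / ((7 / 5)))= 3925 / 952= 4.12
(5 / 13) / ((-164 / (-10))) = 25 / 1066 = 0.02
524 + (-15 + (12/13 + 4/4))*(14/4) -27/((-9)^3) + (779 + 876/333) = 16362301/12987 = 1259.90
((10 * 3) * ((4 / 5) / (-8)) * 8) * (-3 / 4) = 18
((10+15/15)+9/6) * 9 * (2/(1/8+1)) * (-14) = -2800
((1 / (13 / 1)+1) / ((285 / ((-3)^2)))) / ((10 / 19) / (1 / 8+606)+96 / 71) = 556143 / 22125640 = 0.03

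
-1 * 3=-3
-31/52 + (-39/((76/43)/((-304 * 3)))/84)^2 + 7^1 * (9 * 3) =146721161/2548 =57582.87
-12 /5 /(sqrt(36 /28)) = -4 *sqrt(7) /5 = -2.12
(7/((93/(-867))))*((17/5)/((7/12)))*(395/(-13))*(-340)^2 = 538409774400/403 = 1336004402.98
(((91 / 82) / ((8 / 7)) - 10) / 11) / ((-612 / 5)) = 29615 / 4416192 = 0.01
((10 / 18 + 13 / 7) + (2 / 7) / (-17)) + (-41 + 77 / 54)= -238907 / 6426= -37.18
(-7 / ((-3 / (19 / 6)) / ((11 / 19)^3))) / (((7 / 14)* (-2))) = -9317 / 6498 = -1.43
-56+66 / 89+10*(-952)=-852198 / 89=-9575.26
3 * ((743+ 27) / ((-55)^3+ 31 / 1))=-385 / 27724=-0.01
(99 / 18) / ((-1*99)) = -0.06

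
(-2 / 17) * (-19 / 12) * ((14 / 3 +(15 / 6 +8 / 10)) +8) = 9101 / 3060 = 2.97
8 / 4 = 2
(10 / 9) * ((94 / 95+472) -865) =-74482 / 171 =-435.57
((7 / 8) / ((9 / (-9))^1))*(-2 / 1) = 7 / 4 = 1.75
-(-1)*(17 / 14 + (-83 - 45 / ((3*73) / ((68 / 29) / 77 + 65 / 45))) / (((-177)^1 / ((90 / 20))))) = 64094307 / 19235062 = 3.33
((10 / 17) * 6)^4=12960000 / 83521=155.17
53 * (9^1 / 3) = 159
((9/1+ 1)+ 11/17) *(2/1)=21.29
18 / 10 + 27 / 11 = 234 / 55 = 4.25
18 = 18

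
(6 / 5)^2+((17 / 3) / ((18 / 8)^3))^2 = 201780484 / 119574225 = 1.69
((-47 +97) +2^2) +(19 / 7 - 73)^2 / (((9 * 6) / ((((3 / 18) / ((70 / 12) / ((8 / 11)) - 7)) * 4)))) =819298 / 7203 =113.74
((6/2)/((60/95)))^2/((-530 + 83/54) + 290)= -9747/103016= -0.09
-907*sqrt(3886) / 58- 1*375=-907*sqrt(3886) / 58- 375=-1349.83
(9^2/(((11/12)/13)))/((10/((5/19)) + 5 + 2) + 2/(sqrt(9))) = 37908/1507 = 25.15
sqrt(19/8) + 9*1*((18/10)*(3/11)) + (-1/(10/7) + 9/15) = 5.86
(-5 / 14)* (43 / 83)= -215 / 1162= -0.19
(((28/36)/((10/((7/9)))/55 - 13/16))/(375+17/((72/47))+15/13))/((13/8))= -78848/36919853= -0.00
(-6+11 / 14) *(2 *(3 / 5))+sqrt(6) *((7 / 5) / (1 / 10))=-219 / 35+14 *sqrt(6)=28.04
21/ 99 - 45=-1478/ 33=-44.79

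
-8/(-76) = 0.11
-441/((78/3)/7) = -118.73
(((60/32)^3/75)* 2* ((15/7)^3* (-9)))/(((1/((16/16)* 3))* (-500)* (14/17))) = 557685/4917248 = 0.11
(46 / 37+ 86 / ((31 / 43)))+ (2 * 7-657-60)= -668089 / 1147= -582.47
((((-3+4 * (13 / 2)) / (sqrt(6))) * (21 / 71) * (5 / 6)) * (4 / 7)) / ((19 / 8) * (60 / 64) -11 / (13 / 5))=-1664 * sqrt(6) / 6177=-0.66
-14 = -14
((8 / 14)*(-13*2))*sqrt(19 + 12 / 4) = -104*sqrt(22) / 7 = -69.69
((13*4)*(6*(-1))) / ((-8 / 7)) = 273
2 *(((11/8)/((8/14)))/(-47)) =-77/752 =-0.10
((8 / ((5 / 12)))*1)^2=9216 / 25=368.64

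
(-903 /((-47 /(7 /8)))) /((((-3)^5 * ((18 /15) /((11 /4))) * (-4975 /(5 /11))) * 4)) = 2107 /581831424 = 0.00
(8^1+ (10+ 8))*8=208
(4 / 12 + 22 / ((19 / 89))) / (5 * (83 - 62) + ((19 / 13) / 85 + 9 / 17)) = 6511765 / 6647853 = 0.98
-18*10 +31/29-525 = -20414/29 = -703.93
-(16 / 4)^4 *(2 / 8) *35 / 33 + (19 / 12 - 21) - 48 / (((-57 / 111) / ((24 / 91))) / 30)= 49622591 / 76076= 652.28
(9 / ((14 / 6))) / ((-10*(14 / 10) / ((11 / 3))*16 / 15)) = -1485 / 1568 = -0.95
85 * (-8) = -680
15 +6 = 21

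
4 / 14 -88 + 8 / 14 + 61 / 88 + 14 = -44629 / 616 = -72.45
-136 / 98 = -1.39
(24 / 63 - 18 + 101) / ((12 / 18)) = 1751 / 14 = 125.07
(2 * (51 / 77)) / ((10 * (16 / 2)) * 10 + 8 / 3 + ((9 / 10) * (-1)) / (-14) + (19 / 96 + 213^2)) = 48960 / 1706514491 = 0.00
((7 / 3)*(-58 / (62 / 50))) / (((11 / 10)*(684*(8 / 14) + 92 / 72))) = -4263000 / 16848469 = -0.25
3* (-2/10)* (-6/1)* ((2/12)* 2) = 1.20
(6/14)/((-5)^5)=-3/21875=-0.00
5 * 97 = 485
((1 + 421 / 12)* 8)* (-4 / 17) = -67.92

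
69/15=23/5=4.60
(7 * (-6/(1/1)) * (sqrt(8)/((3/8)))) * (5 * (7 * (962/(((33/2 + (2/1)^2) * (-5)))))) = 3016832 * sqrt(2)/41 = 104059.63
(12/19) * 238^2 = 679728/19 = 35775.16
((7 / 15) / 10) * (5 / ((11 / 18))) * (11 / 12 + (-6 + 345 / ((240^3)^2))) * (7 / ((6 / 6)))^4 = -1088466282086013439 / 233570304000000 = -4660.12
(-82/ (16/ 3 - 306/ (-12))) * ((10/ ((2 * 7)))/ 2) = -246/ 259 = -0.95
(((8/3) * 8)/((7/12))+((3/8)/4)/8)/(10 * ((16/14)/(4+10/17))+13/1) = 2556723/1082624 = 2.36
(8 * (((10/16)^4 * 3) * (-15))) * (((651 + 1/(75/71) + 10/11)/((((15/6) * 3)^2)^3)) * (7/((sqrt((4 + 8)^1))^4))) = -1885121/192456000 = -0.01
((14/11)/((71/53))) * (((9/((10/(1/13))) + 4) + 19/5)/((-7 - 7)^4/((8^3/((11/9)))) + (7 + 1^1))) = 9936864/132519725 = 0.07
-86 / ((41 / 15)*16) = -645 / 328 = -1.97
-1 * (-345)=345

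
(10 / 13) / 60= 1 / 78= 0.01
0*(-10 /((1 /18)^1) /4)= 0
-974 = -974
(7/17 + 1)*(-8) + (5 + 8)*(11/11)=29/17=1.71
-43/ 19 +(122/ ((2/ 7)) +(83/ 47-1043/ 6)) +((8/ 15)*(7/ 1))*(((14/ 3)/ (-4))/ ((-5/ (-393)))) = -4004087/ 44650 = -89.68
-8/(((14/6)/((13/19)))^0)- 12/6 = -10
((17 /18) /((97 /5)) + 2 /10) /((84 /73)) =158483 /733320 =0.22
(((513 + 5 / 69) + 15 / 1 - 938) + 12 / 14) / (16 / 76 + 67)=-6.09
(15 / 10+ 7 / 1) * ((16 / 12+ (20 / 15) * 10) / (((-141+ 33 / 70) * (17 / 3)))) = -1540 / 9837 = -0.16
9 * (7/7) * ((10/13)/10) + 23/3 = 326/39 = 8.36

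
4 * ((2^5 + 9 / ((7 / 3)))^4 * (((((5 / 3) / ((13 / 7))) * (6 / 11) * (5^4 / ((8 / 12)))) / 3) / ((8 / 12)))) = 74421112518750 / 49049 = 1517280933.73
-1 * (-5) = 5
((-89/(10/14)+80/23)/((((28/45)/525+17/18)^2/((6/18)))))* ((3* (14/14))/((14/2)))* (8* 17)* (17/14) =-146728782450000/45917010503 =-3195.52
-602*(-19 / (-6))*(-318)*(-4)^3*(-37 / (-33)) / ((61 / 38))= -54549560576 / 2013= -27098639.13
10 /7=1.43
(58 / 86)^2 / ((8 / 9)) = 7569 / 14792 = 0.51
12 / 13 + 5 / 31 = 437 / 403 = 1.08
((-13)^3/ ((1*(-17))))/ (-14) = -2197/ 238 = -9.23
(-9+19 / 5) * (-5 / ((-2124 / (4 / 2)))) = -13 / 531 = -0.02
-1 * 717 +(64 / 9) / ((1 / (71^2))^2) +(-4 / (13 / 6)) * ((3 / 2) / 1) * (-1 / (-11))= 232566781409 / 1287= 180704569.86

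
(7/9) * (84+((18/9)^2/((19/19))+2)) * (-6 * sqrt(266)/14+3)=210 - 30 * sqrt(266)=-279.29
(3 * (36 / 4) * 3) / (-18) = -9 / 2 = -4.50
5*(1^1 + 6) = 35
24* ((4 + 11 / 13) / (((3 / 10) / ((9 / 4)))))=11340 / 13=872.31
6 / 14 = 3 / 7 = 0.43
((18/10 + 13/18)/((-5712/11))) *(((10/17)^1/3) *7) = -2497/374544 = -0.01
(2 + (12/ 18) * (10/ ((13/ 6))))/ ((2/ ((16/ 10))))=264/ 65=4.06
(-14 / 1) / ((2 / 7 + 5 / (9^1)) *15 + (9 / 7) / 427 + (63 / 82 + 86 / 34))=-174999972 / 198997007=-0.88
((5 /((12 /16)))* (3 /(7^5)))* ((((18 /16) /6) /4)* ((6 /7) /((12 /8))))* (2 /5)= 3 /235298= 0.00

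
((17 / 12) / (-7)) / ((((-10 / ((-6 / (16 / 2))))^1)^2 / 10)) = -51 / 4480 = -0.01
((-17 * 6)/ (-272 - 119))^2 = 36/ 529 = 0.07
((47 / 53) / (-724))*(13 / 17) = -611 / 652324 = -0.00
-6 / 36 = -1 / 6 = -0.17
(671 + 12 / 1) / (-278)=-683 / 278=-2.46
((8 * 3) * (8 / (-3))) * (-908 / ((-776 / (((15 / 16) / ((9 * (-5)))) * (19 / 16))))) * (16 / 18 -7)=-237215 / 20952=-11.32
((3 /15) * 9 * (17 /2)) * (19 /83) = 2907 /830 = 3.50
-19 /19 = -1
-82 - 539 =-621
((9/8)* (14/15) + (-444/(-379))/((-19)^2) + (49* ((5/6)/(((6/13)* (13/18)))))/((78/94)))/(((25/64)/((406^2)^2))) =10341913198165.06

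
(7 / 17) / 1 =7 / 17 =0.41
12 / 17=0.71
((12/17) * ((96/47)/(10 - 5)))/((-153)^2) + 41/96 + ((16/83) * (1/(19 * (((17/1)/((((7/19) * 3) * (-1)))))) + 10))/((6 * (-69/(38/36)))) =45825711771599/108544832537760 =0.42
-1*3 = -3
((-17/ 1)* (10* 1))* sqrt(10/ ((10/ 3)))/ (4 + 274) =-85* sqrt(3)/ 139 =-1.06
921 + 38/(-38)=920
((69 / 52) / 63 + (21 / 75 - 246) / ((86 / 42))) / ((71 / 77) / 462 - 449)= 119297028697 / 446435707250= 0.27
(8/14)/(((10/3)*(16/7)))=3/40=0.08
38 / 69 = 0.55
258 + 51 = 309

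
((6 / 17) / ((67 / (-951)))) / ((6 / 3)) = -2853 / 1139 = -2.50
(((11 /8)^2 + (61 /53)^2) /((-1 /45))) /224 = -26011485 /40269824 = -0.65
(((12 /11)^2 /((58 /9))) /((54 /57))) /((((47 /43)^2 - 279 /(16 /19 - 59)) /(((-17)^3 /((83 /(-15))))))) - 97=-121436304820823 /1782794825009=-68.12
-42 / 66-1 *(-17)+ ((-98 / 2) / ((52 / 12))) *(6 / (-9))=3418 / 143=23.90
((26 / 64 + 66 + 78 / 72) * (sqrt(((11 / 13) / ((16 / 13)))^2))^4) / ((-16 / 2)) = -94859039 / 50331648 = -1.88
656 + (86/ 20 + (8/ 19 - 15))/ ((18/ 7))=247761/ 380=652.00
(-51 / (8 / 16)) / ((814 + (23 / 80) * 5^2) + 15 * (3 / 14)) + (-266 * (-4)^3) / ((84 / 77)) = 4322627456 / 276999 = 15605.21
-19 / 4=-4.75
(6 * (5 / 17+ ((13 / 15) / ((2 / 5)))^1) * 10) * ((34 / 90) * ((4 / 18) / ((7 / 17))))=17068 / 567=30.10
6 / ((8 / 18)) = 27 / 2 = 13.50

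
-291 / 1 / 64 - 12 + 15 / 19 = -19161 / 1216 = -15.76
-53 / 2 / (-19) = 53 / 38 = 1.39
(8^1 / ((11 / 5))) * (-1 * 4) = -160 / 11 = -14.55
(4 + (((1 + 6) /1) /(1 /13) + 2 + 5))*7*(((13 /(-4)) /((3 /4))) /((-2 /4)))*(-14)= -86632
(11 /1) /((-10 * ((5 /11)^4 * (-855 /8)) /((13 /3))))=8374652 /8015625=1.04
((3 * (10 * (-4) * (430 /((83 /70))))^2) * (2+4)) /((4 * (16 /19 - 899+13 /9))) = -12970692000000 /12283087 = -1055979.82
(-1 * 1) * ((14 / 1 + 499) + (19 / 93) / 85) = -4055284 / 7905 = -513.00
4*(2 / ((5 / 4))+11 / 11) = 52 / 5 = 10.40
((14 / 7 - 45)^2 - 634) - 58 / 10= 1209.20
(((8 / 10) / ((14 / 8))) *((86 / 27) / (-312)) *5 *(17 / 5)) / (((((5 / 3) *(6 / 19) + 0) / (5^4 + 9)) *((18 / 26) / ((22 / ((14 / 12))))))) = -2603.16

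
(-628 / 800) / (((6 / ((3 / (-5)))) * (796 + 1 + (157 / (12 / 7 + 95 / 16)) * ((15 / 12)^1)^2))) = 134549 / 1421008000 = 0.00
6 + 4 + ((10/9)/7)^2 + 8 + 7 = 99325/3969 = 25.03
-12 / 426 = -2 / 71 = -0.03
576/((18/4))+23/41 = 5271/41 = 128.56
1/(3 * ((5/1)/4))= 0.27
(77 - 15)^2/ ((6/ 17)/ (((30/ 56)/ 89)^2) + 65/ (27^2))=1190967300/ 3018118729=0.39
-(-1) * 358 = 358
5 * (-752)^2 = 2827520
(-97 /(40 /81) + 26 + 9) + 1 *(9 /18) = -6437 /40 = -160.92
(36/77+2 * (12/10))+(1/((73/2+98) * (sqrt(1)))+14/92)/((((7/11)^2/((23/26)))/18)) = 172342257/18848830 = 9.14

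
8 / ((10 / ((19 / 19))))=4 / 5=0.80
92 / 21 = 4.38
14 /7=2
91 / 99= 0.92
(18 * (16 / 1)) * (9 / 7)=2592 / 7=370.29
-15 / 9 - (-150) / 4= 215 / 6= 35.83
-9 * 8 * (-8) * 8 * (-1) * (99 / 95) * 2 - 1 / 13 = -11861087 / 1235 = -9604.12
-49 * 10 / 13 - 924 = -12502 / 13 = -961.69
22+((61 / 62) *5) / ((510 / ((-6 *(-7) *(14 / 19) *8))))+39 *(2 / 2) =634705 / 10013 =63.39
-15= -15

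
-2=-2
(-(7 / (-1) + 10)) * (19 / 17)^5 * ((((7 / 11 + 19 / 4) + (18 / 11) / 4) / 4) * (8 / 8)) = -111424455 / 14699696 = -7.58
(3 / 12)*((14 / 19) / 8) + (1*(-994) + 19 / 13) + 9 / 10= -19594321 / 19760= -991.62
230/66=115/33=3.48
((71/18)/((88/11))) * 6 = 71/24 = 2.96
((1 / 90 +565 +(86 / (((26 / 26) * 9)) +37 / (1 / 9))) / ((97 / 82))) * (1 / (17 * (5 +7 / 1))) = 1116307 / 296820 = 3.76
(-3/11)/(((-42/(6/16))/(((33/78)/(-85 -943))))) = -3/2993536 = -0.00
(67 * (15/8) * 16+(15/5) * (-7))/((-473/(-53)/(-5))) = -1114.34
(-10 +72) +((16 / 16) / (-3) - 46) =47 / 3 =15.67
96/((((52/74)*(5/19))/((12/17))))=404928/1105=366.45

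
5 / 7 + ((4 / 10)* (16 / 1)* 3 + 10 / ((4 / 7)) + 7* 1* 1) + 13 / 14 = 45.34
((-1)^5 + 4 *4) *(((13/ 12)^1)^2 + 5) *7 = 648.23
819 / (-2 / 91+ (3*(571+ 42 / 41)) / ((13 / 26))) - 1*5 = -60970591 / 12805256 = -4.76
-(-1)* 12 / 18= 2 / 3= 0.67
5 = 5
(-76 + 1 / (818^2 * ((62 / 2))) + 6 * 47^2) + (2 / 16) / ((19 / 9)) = 10387316204253 / 788228072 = 13178.06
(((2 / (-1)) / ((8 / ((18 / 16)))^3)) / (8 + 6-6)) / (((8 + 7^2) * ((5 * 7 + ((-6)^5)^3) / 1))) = 243 / 9367469116651208704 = 0.00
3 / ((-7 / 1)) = -3 / 7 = -0.43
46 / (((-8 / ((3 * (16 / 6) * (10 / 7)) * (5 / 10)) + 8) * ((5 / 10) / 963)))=147660 / 11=13423.64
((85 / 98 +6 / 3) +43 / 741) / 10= 0.29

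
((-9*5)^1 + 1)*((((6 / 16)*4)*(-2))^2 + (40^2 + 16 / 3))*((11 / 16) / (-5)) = 586003 / 60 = 9766.72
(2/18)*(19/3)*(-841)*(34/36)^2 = -4617931/8748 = -527.88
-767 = -767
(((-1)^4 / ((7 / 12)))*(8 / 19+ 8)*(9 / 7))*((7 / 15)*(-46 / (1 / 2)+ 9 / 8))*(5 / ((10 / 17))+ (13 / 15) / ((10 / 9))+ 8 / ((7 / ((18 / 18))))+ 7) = -319193712 / 23275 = -13714.02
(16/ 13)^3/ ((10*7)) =2048/ 76895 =0.03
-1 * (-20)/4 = 5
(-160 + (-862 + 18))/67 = -1004/67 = -14.99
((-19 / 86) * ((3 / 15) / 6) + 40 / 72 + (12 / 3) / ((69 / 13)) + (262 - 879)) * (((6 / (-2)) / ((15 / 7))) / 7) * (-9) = -109606591 / 98900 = -1108.26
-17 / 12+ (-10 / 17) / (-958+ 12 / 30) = -1.42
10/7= 1.43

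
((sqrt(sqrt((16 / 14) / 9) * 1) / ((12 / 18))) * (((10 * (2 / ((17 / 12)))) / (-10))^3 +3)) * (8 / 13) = 3660 * 14^(3 / 4) * sqrt(3) / 447083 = 0.10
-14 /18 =-7 /9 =-0.78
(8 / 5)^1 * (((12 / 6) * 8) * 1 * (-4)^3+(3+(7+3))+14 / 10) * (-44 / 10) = 888448 / 125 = 7107.58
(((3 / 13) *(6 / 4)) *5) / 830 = 9 / 4316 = 0.00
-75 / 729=-25 / 243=-0.10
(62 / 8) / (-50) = -31 / 200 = -0.16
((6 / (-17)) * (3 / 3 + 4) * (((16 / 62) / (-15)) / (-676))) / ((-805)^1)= 4 / 71695715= 0.00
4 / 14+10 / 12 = 47 / 42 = 1.12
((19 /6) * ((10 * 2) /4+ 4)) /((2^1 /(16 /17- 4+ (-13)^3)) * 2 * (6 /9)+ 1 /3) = 6395571 /74530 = 85.81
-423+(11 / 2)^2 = -1571 / 4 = -392.75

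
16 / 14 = 8 / 7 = 1.14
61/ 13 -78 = -73.31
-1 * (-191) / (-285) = -191 / 285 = -0.67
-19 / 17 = -1.12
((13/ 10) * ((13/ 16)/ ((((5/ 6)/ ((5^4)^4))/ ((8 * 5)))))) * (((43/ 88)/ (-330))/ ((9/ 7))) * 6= -310479736328125/ 5808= -53457254877.43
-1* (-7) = 7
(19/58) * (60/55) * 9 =1026/319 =3.22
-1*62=-62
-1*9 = -9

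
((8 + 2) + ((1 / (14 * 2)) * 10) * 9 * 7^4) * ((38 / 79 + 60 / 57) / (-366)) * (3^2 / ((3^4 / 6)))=-21.59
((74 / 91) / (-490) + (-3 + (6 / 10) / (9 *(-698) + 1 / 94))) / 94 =-19759583446 / 618771617555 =-0.03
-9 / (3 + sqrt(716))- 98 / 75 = -67261 / 53025- 18 * sqrt(179) / 707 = -1.61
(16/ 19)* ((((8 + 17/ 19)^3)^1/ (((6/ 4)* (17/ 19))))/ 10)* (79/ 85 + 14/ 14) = 12665546816/ 148668825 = 85.19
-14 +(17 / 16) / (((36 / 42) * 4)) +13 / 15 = -8207 / 640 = -12.82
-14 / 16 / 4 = -7 / 32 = -0.22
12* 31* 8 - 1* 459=2517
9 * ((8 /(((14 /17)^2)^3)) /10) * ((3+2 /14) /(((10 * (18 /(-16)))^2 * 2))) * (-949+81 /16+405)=-2289520832357 /14823774000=-154.45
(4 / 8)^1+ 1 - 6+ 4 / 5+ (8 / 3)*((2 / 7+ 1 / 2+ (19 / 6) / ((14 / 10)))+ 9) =17909 / 630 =28.43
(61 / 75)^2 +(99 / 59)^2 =68083426 / 19580625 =3.48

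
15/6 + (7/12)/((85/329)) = 4853/1020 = 4.76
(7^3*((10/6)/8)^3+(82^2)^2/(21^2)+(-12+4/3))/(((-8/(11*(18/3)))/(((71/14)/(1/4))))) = -54233247514127/3161088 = -17156513.05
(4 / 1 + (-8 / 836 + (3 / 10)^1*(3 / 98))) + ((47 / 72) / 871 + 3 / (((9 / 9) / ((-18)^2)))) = 3134101097033 / 3211167960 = 976.00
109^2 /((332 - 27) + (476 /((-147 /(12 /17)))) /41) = 3409847 /87519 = 38.96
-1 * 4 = -4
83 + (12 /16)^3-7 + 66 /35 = 175409 /2240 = 78.31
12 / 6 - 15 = -13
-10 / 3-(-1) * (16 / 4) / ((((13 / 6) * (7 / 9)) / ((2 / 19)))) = -15994 / 5187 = -3.08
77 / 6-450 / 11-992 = -67325 / 66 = -1020.08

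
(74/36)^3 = 50653/5832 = 8.69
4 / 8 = 1 / 2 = 0.50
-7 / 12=-0.58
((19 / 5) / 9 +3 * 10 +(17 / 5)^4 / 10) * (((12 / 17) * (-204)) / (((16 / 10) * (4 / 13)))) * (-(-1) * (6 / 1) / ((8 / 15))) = -288163863 / 2000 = -144081.93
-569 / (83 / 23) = -13087 / 83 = -157.67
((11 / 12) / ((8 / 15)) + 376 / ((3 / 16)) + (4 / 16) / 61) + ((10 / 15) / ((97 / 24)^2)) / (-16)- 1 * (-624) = 144968697641 / 55099104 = 2631.05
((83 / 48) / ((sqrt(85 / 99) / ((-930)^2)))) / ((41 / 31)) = 111269385 * sqrt(935) / 2788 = 1220362.13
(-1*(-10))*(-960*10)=-96000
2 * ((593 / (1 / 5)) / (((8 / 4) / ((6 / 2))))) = 8895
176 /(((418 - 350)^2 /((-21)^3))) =-101871 /289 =-352.49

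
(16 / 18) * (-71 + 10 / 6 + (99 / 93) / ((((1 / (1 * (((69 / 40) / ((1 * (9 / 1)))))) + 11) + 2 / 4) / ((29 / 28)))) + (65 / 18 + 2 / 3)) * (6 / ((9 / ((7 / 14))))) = -780840736 / 40550139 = -19.26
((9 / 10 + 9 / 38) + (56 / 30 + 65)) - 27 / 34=651259 / 9690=67.21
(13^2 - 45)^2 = 15376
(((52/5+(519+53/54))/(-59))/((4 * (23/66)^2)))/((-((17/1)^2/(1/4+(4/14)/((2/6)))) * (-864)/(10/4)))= -537154453/2618535983616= -0.00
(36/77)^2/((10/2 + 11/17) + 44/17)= 5508/207515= 0.03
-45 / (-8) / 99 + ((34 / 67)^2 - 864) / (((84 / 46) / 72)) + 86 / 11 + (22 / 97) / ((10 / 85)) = -830194137079 / 24384248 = -34046.33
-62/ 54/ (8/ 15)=-155/ 72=-2.15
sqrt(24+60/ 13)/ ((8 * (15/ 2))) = sqrt(1209)/ 390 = 0.09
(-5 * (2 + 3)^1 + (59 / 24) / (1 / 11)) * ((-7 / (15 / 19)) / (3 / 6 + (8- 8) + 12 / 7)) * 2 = -16.35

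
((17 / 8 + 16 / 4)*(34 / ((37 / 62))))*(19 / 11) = 602.75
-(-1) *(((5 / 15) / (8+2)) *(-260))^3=-17576 / 27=-650.96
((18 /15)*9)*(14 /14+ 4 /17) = 1134 /85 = 13.34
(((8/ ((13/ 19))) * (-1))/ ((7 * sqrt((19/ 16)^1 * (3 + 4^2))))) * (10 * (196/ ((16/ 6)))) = -3360/ 13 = -258.46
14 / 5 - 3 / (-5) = 17 / 5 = 3.40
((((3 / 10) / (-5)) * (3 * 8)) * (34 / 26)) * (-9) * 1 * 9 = 49572 / 325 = 152.53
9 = 9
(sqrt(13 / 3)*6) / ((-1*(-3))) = 4.16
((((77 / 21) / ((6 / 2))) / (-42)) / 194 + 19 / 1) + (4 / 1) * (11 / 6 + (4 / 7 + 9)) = 4738633 / 73332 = 64.62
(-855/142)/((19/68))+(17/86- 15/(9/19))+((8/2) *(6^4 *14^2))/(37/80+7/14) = 212700863801/201498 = 1055597.89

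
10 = 10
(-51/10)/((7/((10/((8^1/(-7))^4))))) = -17493/4096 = -4.27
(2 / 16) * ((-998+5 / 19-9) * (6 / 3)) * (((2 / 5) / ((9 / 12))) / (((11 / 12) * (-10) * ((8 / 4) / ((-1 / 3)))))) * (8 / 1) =-102016 / 5225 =-19.52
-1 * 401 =-401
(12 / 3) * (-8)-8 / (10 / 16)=-224 / 5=-44.80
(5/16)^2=25/256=0.10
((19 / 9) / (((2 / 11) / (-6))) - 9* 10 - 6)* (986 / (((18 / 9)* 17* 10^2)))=-14413 / 300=-48.04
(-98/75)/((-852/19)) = 931/31950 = 0.03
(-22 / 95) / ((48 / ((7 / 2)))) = -77 / 4560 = -0.02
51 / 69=17 / 23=0.74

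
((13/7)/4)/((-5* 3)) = -13/420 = -0.03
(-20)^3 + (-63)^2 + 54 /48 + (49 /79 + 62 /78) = -99293479 /24648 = -4028.46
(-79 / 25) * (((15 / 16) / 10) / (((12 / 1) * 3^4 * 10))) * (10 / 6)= -79 / 1555200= -0.00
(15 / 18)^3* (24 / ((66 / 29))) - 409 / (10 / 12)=-1439551 / 2970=-484.70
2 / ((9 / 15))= 10 / 3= 3.33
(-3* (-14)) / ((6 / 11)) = 77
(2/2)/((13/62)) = 62/13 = 4.77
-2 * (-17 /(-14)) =-17 /7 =-2.43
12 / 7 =1.71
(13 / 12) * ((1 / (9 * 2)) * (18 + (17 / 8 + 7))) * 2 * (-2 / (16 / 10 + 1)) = -1085 / 432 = -2.51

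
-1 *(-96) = 96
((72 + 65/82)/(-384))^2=35628961/991494144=0.04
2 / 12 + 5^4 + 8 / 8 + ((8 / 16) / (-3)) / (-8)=626.19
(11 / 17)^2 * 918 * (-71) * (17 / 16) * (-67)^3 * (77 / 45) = 596870489523 / 40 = 14921762238.08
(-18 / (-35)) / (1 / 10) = 36 / 7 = 5.14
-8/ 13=-0.62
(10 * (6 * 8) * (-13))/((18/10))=-10400/3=-3466.67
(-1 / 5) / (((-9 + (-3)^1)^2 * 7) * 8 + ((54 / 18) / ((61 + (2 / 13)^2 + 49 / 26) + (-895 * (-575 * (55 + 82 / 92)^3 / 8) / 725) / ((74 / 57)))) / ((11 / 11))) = -0.00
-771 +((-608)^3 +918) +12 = -224755553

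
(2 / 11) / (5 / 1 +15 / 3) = 1 / 55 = 0.02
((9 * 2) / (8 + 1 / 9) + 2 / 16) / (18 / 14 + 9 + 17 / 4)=259 / 1606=0.16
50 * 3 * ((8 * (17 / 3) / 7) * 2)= 13600 / 7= 1942.86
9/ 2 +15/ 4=33/ 4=8.25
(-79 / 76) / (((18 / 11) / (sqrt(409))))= -12.85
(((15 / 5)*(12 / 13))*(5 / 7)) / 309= 60 / 9373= 0.01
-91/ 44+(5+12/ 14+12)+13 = 8867/ 308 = 28.79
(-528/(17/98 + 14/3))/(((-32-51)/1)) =155232/118109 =1.31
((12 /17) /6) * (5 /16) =5 /136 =0.04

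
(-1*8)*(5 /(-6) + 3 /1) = -17.33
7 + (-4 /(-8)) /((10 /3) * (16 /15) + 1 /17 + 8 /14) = 63833 /8966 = 7.12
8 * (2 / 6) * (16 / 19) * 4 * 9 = 1536 / 19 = 80.84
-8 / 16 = -1 / 2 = -0.50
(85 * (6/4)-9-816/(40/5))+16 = 65/2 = 32.50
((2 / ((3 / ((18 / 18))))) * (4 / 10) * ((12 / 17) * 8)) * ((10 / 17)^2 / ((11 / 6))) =15360 / 54043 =0.28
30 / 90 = 1 / 3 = 0.33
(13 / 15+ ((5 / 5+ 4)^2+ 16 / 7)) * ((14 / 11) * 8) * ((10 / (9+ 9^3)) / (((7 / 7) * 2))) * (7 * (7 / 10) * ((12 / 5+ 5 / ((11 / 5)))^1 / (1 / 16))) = 2382394112 / 3348675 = 711.44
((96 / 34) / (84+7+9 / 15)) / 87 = 40 / 112897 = 0.00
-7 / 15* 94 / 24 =-329 / 180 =-1.83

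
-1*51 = -51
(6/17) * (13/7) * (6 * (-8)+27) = -234/17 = -13.76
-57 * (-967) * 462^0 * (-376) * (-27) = 559568088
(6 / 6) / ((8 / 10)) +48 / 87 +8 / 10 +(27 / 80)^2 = 504021 / 185600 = 2.72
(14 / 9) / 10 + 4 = 187 / 45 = 4.16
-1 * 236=-236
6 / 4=3 / 2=1.50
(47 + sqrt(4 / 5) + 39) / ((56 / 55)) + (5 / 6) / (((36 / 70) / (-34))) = 11 * sqrt(5) / 28 + 22205 / 756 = 30.25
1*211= 211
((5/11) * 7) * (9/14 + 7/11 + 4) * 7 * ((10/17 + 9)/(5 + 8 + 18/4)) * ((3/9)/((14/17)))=26.08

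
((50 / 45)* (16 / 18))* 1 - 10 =-730 / 81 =-9.01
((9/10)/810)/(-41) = -1/36900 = -0.00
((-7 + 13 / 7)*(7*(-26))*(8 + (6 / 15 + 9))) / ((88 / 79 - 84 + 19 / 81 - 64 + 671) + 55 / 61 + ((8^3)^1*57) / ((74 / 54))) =1176085161576 / 1575802943795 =0.75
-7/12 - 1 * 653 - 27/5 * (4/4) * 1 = -39539/60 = -658.98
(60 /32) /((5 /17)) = 51 /8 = 6.38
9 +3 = 12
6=6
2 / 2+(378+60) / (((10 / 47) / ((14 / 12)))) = 24027 / 10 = 2402.70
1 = 1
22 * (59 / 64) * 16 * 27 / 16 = 17523 / 32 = 547.59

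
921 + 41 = 962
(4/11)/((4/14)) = 14/11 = 1.27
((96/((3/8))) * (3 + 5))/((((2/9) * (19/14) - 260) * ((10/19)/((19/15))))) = -18.98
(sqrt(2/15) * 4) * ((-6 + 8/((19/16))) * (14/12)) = 196 * sqrt(30)/855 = 1.26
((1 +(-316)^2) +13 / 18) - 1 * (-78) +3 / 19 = 34178071 / 342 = 99935.88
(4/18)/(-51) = -2/459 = -0.00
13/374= 0.03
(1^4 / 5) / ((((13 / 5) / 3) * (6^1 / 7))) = 7 / 26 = 0.27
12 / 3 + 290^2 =84104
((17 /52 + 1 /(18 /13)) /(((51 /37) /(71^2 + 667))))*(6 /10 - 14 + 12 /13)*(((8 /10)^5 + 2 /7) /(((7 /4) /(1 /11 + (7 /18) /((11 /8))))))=-41752025246028536 /5879639390625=-7101.12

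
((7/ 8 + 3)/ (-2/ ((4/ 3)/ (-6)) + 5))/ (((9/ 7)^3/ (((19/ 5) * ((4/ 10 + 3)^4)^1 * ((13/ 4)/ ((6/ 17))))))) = 532720407401/ 874800000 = 608.96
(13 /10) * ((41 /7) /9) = 533 /630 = 0.85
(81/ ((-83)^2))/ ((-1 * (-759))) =27/ 1742917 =0.00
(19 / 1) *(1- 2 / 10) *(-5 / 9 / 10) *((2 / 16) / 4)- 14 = -10099 / 720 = -14.03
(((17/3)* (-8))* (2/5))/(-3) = 272/45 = 6.04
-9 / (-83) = 9 / 83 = 0.11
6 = 6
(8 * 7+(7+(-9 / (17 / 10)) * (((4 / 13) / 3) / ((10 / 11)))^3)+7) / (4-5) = -196060954 / 2801175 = -69.99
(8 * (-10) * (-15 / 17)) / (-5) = -240 / 17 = -14.12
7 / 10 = 0.70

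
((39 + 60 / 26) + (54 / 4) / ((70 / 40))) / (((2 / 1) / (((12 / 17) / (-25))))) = -26766 / 38675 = -0.69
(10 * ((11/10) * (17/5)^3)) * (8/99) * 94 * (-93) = -114531856/375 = -305418.28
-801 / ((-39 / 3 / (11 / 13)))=8811 / 169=52.14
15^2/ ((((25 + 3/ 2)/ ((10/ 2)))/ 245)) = 551250/ 53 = 10400.94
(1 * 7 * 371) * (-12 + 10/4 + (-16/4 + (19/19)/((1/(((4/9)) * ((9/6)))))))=-199969/6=-33328.17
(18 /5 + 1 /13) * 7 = 1673 /65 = 25.74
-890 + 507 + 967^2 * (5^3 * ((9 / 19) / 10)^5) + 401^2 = 317823895575961 / 1980879200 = 160445.87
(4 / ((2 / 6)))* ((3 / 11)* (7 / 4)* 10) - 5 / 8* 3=4875 / 88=55.40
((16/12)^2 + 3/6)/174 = 0.01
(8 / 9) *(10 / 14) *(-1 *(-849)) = 11320 / 21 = 539.05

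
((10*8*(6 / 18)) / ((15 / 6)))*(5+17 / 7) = 1664 / 21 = 79.24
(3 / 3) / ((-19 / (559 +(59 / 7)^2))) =-30872 / 931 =-33.16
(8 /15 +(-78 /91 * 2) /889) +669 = 62497409 /93345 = 669.53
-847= -847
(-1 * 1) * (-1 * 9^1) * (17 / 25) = 153 / 25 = 6.12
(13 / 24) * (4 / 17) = 13 / 102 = 0.13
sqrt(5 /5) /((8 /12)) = 3 /2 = 1.50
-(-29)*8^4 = 118784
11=11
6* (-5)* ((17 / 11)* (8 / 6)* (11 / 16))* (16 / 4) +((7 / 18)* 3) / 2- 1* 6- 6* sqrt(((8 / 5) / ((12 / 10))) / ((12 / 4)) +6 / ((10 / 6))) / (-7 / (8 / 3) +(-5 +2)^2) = -2105 / 12- 16* sqrt(910) / 255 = -177.31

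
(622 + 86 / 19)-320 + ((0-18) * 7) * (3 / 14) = 5311 / 19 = 279.53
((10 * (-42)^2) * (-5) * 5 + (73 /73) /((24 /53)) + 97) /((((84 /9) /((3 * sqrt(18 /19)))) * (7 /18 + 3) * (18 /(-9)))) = 857111139 * sqrt(38) /259616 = 20351.55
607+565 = 1172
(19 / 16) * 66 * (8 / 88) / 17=0.42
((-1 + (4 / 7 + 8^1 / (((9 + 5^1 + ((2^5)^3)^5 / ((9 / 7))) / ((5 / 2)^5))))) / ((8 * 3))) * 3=-453347182355485940486907 / 8462480737302404222947264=-0.05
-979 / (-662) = 979 / 662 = 1.48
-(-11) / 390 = 11 / 390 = 0.03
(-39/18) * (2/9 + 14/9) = -3.85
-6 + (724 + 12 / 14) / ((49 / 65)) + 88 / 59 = 957.04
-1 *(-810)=810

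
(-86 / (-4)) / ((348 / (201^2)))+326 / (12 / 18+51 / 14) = 107990205 / 41992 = 2571.69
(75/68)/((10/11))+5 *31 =21245/136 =156.21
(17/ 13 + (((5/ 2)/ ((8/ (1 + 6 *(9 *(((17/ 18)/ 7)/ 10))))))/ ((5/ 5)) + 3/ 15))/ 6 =9939/ 29120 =0.34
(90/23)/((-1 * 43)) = -90/989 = -0.09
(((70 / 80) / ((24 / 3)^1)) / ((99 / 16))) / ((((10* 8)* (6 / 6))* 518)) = 1 / 2344320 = 0.00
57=57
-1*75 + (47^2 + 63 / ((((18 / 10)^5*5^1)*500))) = 56004731 / 26244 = 2134.00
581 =581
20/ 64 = 5/ 16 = 0.31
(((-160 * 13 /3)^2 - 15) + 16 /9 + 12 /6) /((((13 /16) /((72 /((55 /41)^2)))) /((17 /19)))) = 15824978754944 /747175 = 21179748.73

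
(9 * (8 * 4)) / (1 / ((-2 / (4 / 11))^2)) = 8712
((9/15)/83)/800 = 3/332000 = 0.00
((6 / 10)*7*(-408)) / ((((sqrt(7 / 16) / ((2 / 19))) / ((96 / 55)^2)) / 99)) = -812187648*sqrt(7) / 26125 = -82252.50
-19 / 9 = -2.11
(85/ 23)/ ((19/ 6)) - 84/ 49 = -0.55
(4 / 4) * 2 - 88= -86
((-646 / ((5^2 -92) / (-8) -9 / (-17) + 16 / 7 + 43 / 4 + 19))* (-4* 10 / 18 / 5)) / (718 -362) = 614992 / 31218975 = 0.02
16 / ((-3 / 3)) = -16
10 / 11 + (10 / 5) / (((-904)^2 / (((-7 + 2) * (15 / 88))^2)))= 2876605945 / 3164260352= 0.91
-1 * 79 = -79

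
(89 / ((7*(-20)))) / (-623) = 1 / 980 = 0.00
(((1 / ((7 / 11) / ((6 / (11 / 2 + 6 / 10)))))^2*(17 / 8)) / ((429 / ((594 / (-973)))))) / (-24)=1388475 / 4612559042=0.00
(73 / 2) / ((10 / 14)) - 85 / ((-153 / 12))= 1733 / 30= 57.77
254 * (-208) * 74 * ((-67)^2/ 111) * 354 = -55970432128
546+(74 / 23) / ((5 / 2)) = 547.29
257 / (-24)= -257 / 24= -10.71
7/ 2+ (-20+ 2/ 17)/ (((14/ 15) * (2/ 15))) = -156.27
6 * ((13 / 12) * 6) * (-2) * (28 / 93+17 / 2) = -21281 / 31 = -686.48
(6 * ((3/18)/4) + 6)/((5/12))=15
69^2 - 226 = 4535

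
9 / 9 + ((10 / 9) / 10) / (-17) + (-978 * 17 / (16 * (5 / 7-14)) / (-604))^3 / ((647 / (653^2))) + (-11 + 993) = 326572403396733346109507 / 332706717705169502208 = 981.56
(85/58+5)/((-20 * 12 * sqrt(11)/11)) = -25 * sqrt(11)/928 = -0.09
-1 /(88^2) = -0.00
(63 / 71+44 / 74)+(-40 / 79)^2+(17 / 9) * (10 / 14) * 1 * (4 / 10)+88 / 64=30184982407 / 8263133928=3.65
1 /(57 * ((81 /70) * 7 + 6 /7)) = 70 /35739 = 0.00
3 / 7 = 0.43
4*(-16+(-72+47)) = -164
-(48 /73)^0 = -1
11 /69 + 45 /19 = 3314 /1311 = 2.53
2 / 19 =0.11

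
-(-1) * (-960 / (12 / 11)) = -880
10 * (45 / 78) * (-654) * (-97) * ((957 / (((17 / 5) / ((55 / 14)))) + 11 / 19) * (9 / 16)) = 107114635586475 / 470288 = 227763914.00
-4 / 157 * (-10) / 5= 8 / 157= 0.05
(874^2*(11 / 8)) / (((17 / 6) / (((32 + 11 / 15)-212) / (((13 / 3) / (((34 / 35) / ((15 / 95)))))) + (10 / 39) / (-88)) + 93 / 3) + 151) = 8450510129171 / 1464206016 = 5771.39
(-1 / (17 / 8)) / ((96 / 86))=-43 / 102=-0.42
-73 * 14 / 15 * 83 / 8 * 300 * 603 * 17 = -2173878315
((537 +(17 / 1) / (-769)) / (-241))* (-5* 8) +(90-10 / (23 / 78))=618975530 / 4262567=145.21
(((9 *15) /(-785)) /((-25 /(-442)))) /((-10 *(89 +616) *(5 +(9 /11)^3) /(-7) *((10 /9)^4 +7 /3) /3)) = -28058136183 /66298064405000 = -0.00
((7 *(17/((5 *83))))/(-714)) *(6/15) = -1/6225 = -0.00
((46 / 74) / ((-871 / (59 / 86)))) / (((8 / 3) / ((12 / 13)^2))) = -36639 / 234193609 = -0.00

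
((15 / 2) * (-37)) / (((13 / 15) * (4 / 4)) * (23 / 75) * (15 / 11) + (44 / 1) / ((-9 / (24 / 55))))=152625 / 974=156.70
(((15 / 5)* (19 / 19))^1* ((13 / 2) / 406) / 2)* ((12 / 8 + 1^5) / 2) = 195 / 6496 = 0.03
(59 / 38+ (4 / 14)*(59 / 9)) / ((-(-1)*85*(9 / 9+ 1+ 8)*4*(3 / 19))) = 8201 / 1285200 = 0.01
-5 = -5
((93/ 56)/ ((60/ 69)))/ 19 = 2139/ 21280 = 0.10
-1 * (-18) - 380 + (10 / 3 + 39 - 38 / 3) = -997 / 3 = -332.33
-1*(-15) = 15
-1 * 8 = -8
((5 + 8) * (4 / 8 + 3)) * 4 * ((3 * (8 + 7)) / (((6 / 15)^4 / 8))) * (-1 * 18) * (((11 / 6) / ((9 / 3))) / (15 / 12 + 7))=-3412500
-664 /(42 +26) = -166 /17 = -9.76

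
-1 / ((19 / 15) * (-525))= 1 / 665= 0.00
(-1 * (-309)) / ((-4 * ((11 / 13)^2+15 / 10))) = -52221 / 1498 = -34.86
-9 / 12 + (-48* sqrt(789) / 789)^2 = 2283 / 1052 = 2.17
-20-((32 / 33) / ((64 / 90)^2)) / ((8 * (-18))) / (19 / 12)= -534815 / 26752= -19.99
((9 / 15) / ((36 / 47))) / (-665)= -47 / 39900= -0.00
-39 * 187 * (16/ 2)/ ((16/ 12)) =-43758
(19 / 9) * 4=8.44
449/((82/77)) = 34573/82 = 421.62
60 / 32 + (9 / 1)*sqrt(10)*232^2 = 15 / 8 + 484416*sqrt(10) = 1531859.77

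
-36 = -36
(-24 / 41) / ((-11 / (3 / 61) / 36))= 2592 / 27511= 0.09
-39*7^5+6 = -655467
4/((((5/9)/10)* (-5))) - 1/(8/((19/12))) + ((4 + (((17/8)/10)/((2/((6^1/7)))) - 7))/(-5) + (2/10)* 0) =-235471/16800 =-14.02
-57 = -57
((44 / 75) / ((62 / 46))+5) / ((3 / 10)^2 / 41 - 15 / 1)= -2072468 / 5718663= -0.36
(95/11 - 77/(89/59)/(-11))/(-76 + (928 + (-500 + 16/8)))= 6499/173283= 0.04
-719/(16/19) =-13661/16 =-853.81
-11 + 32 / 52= -135 / 13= -10.38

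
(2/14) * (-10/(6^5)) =-5/27216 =-0.00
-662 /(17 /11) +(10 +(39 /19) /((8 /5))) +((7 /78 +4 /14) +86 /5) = -1409081333 /3527160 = -399.49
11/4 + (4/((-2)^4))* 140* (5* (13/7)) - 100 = 227.75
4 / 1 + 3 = 7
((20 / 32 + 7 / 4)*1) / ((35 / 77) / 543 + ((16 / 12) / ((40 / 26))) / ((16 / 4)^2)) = 378290 / 8761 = 43.18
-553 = -553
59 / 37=1.59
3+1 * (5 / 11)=38 / 11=3.45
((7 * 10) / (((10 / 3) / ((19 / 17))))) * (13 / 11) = 5187 / 187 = 27.74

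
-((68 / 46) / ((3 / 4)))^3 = -2515456 / 328509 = -7.66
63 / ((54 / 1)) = 7 / 6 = 1.17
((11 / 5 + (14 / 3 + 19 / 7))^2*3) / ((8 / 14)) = 253009 / 525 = 481.92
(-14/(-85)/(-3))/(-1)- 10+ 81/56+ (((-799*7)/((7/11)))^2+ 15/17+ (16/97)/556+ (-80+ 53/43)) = 639531058799075791/8279101320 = 77246434.62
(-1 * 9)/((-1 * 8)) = 9/8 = 1.12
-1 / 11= -0.09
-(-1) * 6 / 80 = 3 / 40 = 0.08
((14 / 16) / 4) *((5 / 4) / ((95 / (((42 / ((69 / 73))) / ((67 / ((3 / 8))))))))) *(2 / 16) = 10731 / 119926784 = 0.00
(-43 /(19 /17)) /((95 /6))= -4386 /1805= -2.43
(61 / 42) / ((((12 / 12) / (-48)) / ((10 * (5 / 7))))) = -24400 / 49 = -497.96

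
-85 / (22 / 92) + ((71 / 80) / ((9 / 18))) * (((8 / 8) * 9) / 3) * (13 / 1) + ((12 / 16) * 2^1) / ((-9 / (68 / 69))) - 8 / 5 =-5246095 / 18216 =-287.99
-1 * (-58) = 58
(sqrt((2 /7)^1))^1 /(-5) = -sqrt(14) /35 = -0.11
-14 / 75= -0.19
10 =10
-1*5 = -5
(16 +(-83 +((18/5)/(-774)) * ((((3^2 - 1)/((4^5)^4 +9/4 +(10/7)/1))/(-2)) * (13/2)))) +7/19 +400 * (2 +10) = 31330449577425286418/6619059999233665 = 4733.37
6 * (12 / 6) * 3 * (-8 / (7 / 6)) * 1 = -1728 / 7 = -246.86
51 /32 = 1.59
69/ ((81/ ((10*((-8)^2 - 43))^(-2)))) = 23/ 1190700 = 0.00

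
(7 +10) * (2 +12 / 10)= 272 / 5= 54.40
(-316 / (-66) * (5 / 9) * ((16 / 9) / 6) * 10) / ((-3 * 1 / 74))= -4676800 / 24057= -194.40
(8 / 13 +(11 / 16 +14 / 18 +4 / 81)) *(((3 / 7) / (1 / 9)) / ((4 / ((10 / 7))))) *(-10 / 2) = -897175 / 61152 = -14.67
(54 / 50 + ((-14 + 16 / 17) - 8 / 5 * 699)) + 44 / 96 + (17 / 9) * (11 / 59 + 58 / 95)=-4300841343 / 3811400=-1128.42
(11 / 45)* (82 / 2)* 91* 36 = 164164 / 5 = 32832.80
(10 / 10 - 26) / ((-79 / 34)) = 850 / 79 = 10.76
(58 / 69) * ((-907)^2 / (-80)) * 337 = -8039748677 / 2760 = -2912952.42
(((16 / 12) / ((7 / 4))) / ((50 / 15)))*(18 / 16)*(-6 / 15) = -0.10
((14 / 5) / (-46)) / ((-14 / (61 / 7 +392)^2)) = 1573605 / 2254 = 698.14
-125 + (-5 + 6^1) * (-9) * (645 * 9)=-52370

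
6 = 6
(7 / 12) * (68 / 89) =119 / 267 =0.45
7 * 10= 70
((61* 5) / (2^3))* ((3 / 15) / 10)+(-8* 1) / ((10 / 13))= -771 / 80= -9.64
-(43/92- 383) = 35193/92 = 382.53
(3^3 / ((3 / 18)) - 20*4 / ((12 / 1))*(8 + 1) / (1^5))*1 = 102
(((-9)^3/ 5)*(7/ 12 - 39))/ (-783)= -4149/ 580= -7.15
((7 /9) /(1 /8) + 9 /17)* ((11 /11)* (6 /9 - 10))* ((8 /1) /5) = -231392 /2295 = -100.82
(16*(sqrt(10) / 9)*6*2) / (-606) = -32*sqrt(10) / 909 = -0.11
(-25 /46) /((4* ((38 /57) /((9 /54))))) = -25 /736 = -0.03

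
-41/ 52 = -0.79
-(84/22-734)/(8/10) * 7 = 70280/11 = 6389.09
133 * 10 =1330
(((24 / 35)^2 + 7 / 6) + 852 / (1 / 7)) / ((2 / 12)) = 43847431 / 1225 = 35793.82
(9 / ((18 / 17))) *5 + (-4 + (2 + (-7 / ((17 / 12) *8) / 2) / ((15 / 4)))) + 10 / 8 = 41.67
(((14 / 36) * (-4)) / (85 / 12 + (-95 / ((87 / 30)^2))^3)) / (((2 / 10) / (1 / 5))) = 33310105976 / 30713820053145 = 0.00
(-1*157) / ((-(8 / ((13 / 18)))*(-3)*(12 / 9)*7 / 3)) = -2041 / 1344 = -1.52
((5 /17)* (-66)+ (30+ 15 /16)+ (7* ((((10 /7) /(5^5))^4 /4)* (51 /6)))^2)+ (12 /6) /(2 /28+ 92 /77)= 380808196724392473697662365778473 /29057743772864341735839843750000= 13.11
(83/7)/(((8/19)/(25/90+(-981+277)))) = -19975859/1008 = -19817.32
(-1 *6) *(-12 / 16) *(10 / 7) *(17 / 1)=765 / 7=109.29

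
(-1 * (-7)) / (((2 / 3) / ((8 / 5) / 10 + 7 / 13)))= 4767 / 650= 7.33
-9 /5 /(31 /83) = -747 /155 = -4.82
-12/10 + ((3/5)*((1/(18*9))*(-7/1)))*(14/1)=-211/135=-1.56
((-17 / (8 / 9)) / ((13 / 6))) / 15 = -153 / 260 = -0.59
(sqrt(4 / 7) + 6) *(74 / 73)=148 *sqrt(7) / 511 + 444 / 73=6.85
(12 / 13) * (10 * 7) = 840 / 13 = 64.62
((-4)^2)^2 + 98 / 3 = 866 / 3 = 288.67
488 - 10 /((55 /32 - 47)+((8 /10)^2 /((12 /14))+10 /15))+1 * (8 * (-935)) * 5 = -3886182096 /105283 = -36911.77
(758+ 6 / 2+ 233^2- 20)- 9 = 55021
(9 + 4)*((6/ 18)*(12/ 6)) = 26/ 3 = 8.67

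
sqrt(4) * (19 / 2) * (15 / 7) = 285 / 7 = 40.71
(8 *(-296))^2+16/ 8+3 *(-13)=5607387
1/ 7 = 0.14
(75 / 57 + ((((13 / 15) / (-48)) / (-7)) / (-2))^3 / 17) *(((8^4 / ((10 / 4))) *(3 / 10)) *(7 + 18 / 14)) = 12623172709189453 / 2355651112500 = 5358.68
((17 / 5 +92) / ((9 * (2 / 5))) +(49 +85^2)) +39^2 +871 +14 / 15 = 290803 / 30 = 9693.43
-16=-16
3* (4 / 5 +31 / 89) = 1533 / 445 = 3.44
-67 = -67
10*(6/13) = 60/13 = 4.62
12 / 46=6 / 23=0.26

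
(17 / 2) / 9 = 17 / 18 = 0.94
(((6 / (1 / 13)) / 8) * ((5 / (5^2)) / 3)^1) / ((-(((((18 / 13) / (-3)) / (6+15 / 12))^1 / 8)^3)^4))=-107161690177271322370382001939373 / 10628820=-10082181293621617674434420.00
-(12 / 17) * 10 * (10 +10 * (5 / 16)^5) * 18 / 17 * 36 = -6389083575 / 2367488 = -2698.68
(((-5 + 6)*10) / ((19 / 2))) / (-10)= -2 / 19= -0.11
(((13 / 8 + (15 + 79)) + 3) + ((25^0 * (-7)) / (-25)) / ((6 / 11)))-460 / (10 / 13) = -299317 / 600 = -498.86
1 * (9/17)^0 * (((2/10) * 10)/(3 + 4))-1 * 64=-446/7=-63.71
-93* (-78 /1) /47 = 7254 /47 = 154.34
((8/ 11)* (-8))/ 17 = -64/ 187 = -0.34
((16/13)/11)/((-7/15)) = -0.24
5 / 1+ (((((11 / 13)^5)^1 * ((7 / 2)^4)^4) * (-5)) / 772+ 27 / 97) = -2595805782083076881063 / 1822156718866432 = -1424578.77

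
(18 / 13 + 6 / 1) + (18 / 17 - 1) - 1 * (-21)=6286 / 221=28.44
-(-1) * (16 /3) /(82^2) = 4 /5043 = 0.00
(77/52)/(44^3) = 7/402688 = 0.00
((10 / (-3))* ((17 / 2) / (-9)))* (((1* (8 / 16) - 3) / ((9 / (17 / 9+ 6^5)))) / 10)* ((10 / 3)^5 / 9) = -148752125000 / 4782969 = -31100.37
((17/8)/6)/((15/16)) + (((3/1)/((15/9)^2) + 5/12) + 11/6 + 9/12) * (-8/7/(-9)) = 1411/1575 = 0.90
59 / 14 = 4.21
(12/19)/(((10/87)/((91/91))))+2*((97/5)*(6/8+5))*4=17060/19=897.89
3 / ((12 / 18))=9 / 2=4.50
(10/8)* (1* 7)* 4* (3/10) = 21/2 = 10.50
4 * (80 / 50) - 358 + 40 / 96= -21071 / 60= -351.18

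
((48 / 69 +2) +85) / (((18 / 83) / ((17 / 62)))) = 2845987 / 25668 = 110.88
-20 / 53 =-0.38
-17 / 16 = -1.06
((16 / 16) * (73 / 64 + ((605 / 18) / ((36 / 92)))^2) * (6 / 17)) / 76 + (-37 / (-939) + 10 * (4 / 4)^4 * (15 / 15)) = 1253962723441 / 28301249664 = 44.31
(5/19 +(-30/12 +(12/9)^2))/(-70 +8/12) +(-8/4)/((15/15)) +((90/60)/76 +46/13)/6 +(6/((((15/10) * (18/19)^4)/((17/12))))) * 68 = 74203773539/155574432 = 476.97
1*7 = 7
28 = 28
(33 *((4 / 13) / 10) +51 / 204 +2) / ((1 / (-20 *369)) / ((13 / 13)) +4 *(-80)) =-313281 / 30700813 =-0.01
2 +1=3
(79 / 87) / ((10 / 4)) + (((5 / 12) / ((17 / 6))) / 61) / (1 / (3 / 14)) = 0.36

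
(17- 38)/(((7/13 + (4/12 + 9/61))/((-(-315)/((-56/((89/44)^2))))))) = 3561527151/7511680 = 474.13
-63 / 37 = -1.70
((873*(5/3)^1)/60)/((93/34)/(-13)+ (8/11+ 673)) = 235807/6549278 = 0.04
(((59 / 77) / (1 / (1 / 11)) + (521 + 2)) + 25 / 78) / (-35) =-6915659 / 462462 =-14.95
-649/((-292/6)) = 1947/146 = 13.34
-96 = -96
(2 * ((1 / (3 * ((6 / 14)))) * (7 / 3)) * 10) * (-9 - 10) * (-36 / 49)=1520 / 3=506.67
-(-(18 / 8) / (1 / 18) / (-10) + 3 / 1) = -141 / 20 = -7.05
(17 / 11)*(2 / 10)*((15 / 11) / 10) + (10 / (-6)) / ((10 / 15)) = -1487 / 605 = -2.46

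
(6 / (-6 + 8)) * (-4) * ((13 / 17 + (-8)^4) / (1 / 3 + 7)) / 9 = -139290 / 187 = -744.87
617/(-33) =-617/33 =-18.70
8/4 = 2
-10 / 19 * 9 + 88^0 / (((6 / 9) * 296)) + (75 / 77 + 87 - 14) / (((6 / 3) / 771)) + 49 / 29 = 716178594881 / 25116784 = 28513.94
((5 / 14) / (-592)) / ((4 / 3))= -15 / 33152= -0.00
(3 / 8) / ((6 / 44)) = 11 / 4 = 2.75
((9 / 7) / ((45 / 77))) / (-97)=-11 / 485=-0.02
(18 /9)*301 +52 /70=21096 /35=602.74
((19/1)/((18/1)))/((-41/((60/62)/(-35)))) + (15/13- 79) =-27011045/346983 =-77.85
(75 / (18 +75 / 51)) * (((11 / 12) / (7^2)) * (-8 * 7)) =-9350 / 2317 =-4.04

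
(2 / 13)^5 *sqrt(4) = 64 / 371293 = 0.00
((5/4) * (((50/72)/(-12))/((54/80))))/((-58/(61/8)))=0.01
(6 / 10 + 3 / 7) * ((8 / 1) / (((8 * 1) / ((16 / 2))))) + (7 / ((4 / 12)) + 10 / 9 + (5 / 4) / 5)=38543 / 1260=30.59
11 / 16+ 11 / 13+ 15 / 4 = 1099 / 208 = 5.28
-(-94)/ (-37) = -94/ 37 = -2.54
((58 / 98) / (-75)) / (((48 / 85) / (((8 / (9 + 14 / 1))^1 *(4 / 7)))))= -986 / 355005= -0.00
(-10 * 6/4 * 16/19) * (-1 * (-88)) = -21120/19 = -1111.58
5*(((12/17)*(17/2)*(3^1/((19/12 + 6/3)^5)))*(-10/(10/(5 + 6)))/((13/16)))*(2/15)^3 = -233570304/47777743975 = -0.00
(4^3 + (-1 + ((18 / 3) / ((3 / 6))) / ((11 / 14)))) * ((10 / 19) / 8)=4305 / 836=5.15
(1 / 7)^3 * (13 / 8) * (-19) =-247 / 2744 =-0.09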